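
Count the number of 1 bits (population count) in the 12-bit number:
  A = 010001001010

010001001010
1-bits at positions (from bit 0 = LSB): 1, 3, 6, 10
Count = 4

Answer: 4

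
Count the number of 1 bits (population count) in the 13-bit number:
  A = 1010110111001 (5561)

1010110111001
1-bits at positions (from bit 0 = LSB): 0, 3, 4, 5, 7, 8, 10, 12
Count = 8

Answer: 8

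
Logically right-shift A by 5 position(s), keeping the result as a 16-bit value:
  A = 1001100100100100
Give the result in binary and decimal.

Logical shift right by 5: drop the bottom 5 bit(s), prepend 5 zero(s) on the left.
  1001100100100100  ->  keep [10011001001], discard [00100], prepend 00000
= 0000010011001001

Answer: 0000010011001001 (1225)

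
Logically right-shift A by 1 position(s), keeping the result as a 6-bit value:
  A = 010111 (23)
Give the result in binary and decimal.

Logical shift right by 1: drop the bottom 1 bit(s), prepend 1 zero(s) on the left.
  010111  ->  keep [01011], discard [1], prepend 0
= 001011

Answer: 001011 (11)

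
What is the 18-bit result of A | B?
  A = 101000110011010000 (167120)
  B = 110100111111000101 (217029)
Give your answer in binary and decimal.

Apply | to each column (1 where either bit is 1):
  101000110011010000
| 110100111111000101
--------------------
  111100111111010101

Answer: 111100111111010101 (249813)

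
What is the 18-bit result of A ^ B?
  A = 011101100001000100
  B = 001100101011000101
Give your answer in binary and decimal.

Apply ^ to each column (1 where bits differ):
  011101100001000100
^ 001100101011000101
--------------------
  010001001010000001

Answer: 010001001010000001 (70273)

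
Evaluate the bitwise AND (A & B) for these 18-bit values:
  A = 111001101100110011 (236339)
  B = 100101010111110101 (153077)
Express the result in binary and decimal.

Apply & to each column (1 only where both bits are 1):
  111001101100110011
& 100101010111110101
--------------------
  100001000100110001

Answer: 100001000100110001 (135473)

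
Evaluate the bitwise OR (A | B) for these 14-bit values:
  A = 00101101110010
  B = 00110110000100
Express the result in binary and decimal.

Apply | to each column (1 where either bit is 1):
  00101101110010
| 00110110000100
----------------
  00111111110110

Answer: 00111111110110 (4086)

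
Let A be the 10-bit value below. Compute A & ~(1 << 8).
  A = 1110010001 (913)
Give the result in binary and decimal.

Mask = ~(1 << 8) = 1011111111
Bit 8 of A is 1, so AND-ing with the mask clears it to 0.
  1110010001
& 1011111111
------------
  1010010001

Answer: 1010010001 (657)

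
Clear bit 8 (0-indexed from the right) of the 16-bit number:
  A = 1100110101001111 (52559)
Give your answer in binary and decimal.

Mask = ~(1 << 8) = 1111111011111111
Bit 8 of A is 1, so AND-ing with the mask clears it to 0.
  1100110101001111
& 1111111011111111
------------------
  1100110001001111

Answer: 1100110001001111 (52303)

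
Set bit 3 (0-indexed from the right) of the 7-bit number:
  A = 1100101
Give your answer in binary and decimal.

Mask = 1 << 3 = 0001000
Bit 3 of A is 0, so OR-ing with the mask flips it to 1.
  1100101
| 0001000
---------
  1101101

Answer: 1101101 (109)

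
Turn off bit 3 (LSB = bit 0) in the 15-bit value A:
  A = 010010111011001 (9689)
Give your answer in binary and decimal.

Mask = ~(1 << 3) = 111111111110111
Bit 3 of A is 1, so AND-ing with the mask clears it to 0.
  010010111011001
& 111111111110111
-----------------
  010010111010001

Answer: 010010111010001 (9681)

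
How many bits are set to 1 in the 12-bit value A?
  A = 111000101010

111000101010
1-bits at positions (from bit 0 = LSB): 1, 3, 5, 9, 10, 11
Count = 6

Answer: 6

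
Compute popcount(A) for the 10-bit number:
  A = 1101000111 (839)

1101000111
1-bits at positions (from bit 0 = LSB): 0, 1, 2, 6, 8, 9
Count = 6

Answer: 6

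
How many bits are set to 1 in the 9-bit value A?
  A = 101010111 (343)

101010111
1-bits at positions (from bit 0 = LSB): 0, 1, 2, 4, 6, 8
Count = 6

Answer: 6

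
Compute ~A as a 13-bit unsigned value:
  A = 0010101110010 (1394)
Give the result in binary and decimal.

Flip each bit (0->1, 1->0):
  0010101110010
  1101010001101

Answer: 1101010001101 (6797)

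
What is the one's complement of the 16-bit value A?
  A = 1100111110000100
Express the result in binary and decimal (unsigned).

Flip each bit (0->1, 1->0):
  1100111110000100
  0011000001111011

Answer: 0011000001111011 (12411)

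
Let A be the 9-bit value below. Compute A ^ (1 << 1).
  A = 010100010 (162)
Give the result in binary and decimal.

Mask = 1 << 1 = 000000010
Bit 1 of A is 1; XOR with the mask flips it to 0.
  010100010
^ 000000010
-----------
  010100000

Answer: 010100000 (160)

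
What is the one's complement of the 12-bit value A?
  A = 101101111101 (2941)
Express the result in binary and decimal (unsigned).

Flip each bit (0->1, 1->0):
  101101111101
  010010000010

Answer: 010010000010 (1154)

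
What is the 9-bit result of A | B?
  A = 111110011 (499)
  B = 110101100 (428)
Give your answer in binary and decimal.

Apply | to each column (1 where either bit is 1):
  111110011
| 110101100
-----------
  111111111

Answer: 111111111 (511)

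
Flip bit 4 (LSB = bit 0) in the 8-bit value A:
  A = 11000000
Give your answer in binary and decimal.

Mask = 1 << 4 = 00010000
Bit 4 of A is 0; XOR with the mask flips it to 1.
  11000000
^ 00010000
----------
  11010000

Answer: 11010000 (208)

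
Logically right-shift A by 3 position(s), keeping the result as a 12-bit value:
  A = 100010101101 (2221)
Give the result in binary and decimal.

Logical shift right by 3: drop the bottom 3 bit(s), prepend 3 zero(s) on the left.
  100010101101  ->  keep [100010101], discard [101], prepend 000
= 000100010101

Answer: 000100010101 (277)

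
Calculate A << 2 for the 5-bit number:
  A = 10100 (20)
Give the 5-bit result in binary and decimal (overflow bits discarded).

Shift left by 2: drop the top 2 bit(s), append 2 zero(s) on the right.
  10100  ->  discard [10], keep [100], append 00
= 10000

Answer: 10000 (16)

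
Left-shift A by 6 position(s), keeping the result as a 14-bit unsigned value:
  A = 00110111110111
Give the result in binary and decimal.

Shift left by 6: drop the top 6 bit(s), append 6 zero(s) on the right.
  00110111110111  ->  discard [001101], keep [11110111], append 000000
= 11110111000000

Answer: 11110111000000 (15808)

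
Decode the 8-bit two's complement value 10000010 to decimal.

MSB is 1, so the value is negative. Find the magnitude:
1. Invert bits:  01111101
2. Add 1:        01111110  = 126
3. Apply sign:   -126

Answer: -126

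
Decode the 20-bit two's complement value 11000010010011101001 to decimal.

MSB is 1, so the value is negative. Find the magnitude:
1. Invert bits:  00111101101100010110
2. Add 1:        00111101101100010111  = 252695
3. Apply sign:   -252695

Answer: -252695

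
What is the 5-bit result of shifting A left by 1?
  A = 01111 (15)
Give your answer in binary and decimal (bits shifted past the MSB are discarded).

Shift left by 1: drop the top 1 bit(s), append 1 zero(s) on the right.
  01111  ->  discard [0], keep [1111], append 0
= 11110

Answer: 11110 (30)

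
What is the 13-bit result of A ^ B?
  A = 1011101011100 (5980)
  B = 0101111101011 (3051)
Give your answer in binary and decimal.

Apply ^ to each column (1 where bits differ):
  1011101011100
^ 0101111101011
---------------
  1110010110111

Answer: 1110010110111 (7351)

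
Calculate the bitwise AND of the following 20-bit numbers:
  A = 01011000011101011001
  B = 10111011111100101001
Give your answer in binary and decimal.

Apply & to each column (1 only where both bits are 1):
  01011000011101011001
& 10111011111100101001
----------------------
  00011000011100001001

Answer: 00011000011100001001 (100105)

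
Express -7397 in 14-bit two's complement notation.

1. Binary of +7397:  01110011100101
2. Invert bits:     10001100011010
3. Add 1:           10001100011011

Answer: 10001100011011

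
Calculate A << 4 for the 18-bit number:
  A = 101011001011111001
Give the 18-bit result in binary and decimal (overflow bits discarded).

Shift left by 4: drop the top 4 bit(s), append 4 zero(s) on the right.
  101011001011111001  ->  discard [1010], keep [11001011111001], append 0000
= 110010111110010000

Answer: 110010111110010000 (208784)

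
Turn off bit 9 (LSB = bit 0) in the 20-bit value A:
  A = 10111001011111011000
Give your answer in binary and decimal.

Mask = ~(1 << 9) = 11111111110111111111
Bit 9 of A is 1, so AND-ing with the mask clears it to 0.
  10111001011111011000
& 11111111110111111111
----------------------
  10111001010111011000

Answer: 10111001010111011000 (759256)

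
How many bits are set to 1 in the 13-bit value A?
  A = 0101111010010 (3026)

0101111010010
1-bits at positions (from bit 0 = LSB): 1, 4, 6, 7, 8, 9, 11
Count = 7

Answer: 7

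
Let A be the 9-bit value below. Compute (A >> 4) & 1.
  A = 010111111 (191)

Bit 4 is the 5th from the right.
  010111111
      ^
That bit is 1.

Answer: 1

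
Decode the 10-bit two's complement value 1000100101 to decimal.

MSB is 1, so the value is negative. Find the magnitude:
1. Invert bits:  0111011010
2. Add 1:        0111011011  = 475
3. Apply sign:   -475

Answer: -475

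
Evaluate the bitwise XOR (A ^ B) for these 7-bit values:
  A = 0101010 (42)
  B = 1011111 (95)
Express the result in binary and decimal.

Apply ^ to each column (1 where bits differ):
  0101010
^ 1011111
---------
  1110101

Answer: 1110101 (117)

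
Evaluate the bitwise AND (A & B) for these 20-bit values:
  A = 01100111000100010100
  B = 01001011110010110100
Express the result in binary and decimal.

Apply & to each column (1 only where both bits are 1):
  01100111000100010100
& 01001011110010110100
----------------------
  01000011000000010100

Answer: 01000011000000010100 (274452)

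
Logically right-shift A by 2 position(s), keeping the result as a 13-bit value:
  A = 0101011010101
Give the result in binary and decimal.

Logical shift right by 2: drop the bottom 2 bit(s), prepend 2 zero(s) on the left.
  0101011010101  ->  keep [01010110101], discard [01], prepend 00
= 0001010110101

Answer: 0001010110101 (693)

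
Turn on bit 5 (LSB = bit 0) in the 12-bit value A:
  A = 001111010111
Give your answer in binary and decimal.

Mask = 1 << 5 = 000000100000
Bit 5 of A is 0, so OR-ing with the mask flips it to 1.
  001111010111
| 000000100000
--------------
  001111110111

Answer: 001111110111 (1015)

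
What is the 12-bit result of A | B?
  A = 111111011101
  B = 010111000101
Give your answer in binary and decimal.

Apply | to each column (1 where either bit is 1):
  111111011101
| 010111000101
--------------
  111111011101

Answer: 111111011101 (4061)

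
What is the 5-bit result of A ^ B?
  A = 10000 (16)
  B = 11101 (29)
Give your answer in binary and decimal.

Apply ^ to each column (1 where bits differ):
  10000
^ 11101
-------
  01101

Answer: 01101 (13)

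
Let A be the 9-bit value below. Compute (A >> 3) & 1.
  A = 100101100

Bit 3 is the 4th from the right.
  100101100
       ^
That bit is 1.

Answer: 1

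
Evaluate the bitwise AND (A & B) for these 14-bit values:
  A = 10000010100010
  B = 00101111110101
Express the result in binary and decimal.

Apply & to each column (1 only where both bits are 1):
  10000010100010
& 00101111110101
----------------
  00000010100000

Answer: 00000010100000 (160)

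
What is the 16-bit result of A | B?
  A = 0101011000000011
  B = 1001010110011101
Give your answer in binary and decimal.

Apply | to each column (1 where either bit is 1):
  0101011000000011
| 1001010110011101
------------------
  1101011110011111

Answer: 1101011110011111 (55199)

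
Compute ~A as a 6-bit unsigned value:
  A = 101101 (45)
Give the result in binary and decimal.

Flip each bit (0->1, 1->0):
  101101
  010010

Answer: 010010 (18)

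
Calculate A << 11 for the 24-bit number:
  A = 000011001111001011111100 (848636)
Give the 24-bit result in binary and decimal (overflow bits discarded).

Shift left by 11: drop the top 11 bit(s), append 11 zero(s) on the right.
  000011001111001011111100  ->  discard [00001100111], keep [1001011111100], append 00000000000
= 100101111110000000000000

Answer: 100101111110000000000000 (9953280)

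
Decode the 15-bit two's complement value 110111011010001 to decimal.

MSB is 1, so the value is negative. Find the magnitude:
1. Invert bits:  001000100101110
2. Add 1:        001000100101111  = 4399
3. Apply sign:   -4399

Answer: -4399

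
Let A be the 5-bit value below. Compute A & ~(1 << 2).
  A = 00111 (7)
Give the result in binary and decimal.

Mask = ~(1 << 2) = 11011
Bit 2 of A is 1, so AND-ing with the mask clears it to 0.
  00111
& 11011
-------
  00011

Answer: 00011 (3)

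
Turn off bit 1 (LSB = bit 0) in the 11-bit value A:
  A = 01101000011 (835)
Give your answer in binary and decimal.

Mask = ~(1 << 1) = 11111111101
Bit 1 of A is 1, so AND-ing with the mask clears it to 0.
  01101000011
& 11111111101
-------------
  01101000001

Answer: 01101000001 (833)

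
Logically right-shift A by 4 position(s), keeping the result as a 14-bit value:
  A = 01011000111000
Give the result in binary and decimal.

Logical shift right by 4: drop the bottom 4 bit(s), prepend 4 zero(s) on the left.
  01011000111000  ->  keep [0101100011], discard [1000], prepend 0000
= 00000101100011

Answer: 00000101100011 (355)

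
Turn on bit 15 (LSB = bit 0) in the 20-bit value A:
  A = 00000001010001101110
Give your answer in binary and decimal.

Mask = 1 << 15 = 00001000000000000000
Bit 15 of A is 0, so OR-ing with the mask flips it to 1.
  00000001010001101110
| 00001000000000000000
----------------------
  00001001010001101110

Answer: 00001001010001101110 (37998)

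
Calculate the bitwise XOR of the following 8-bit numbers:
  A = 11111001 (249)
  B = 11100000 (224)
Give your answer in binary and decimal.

Apply ^ to each column (1 where bits differ):
  11111001
^ 11100000
----------
  00011001

Answer: 00011001 (25)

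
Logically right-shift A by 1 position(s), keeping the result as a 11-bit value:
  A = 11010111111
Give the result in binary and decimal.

Logical shift right by 1: drop the bottom 1 bit(s), prepend 1 zero(s) on the left.
  11010111111  ->  keep [1101011111], discard [1], prepend 0
= 01101011111

Answer: 01101011111 (863)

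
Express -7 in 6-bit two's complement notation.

1. Binary of +7:  000111
2. Invert bits:     111000
3. Add 1:           111001

Answer: 111001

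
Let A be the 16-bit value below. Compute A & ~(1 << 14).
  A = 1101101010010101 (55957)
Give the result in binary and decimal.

Mask = ~(1 << 14) = 1011111111111111
Bit 14 of A is 1, so AND-ing with the mask clears it to 0.
  1101101010010101
& 1011111111111111
------------------
  1001101010010101

Answer: 1001101010010101 (39573)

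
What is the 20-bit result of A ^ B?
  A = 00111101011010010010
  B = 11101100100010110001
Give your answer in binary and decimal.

Apply ^ to each column (1 where bits differ):
  00111101011010010010
^ 11101100100010110001
----------------------
  11010001111000100011

Answer: 11010001111000100011 (859683)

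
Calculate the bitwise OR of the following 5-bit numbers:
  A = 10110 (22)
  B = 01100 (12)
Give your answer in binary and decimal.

Apply | to each column (1 where either bit is 1):
  10110
| 01100
-------
  11110

Answer: 11110 (30)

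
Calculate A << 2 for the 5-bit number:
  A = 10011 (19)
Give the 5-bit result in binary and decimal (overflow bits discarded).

Shift left by 2: drop the top 2 bit(s), append 2 zero(s) on the right.
  10011  ->  discard [10], keep [011], append 00
= 01100

Answer: 01100 (12)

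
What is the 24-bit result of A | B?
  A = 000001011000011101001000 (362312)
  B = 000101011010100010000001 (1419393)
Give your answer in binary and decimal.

Apply | to each column (1 where either bit is 1):
  000001011000011101001000
| 000101011010100010000001
--------------------------
  000101011010111111001001

Answer: 000101011010111111001001 (1421257)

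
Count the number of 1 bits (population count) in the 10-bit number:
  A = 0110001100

0110001100
1-bits at positions (from bit 0 = LSB): 2, 3, 7, 8
Count = 4

Answer: 4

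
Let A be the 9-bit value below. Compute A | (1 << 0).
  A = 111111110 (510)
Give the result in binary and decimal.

Mask = 1 << 0 = 000000001
Bit 0 of A is 0, so OR-ing with the mask flips it to 1.
  111111110
| 000000001
-----------
  111111111

Answer: 111111111 (511)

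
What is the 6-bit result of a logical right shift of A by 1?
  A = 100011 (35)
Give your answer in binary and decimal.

Logical shift right by 1: drop the bottom 1 bit(s), prepend 1 zero(s) on the left.
  100011  ->  keep [10001], discard [1], prepend 0
= 010001

Answer: 010001 (17)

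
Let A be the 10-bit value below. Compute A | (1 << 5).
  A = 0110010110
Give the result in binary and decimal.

Mask = 1 << 5 = 0000100000
Bit 5 of A is 0, so OR-ing with the mask flips it to 1.
  0110010110
| 0000100000
------------
  0110110110

Answer: 0110110110 (438)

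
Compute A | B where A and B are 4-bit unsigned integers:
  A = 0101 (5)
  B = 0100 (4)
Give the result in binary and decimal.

Apply | to each column (1 where either bit is 1):
  0101
| 0100
------
  0101

Answer: 0101 (5)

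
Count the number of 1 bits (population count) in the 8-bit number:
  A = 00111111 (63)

00111111
1-bits at positions (from bit 0 = LSB): 0, 1, 2, 3, 4, 5
Count = 6

Answer: 6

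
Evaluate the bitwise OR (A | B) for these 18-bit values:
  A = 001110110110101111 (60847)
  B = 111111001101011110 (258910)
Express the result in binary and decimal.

Apply | to each column (1 where either bit is 1):
  001110110110101111
| 111111001101011110
--------------------
  111111111111111111

Answer: 111111111111111111 (262143)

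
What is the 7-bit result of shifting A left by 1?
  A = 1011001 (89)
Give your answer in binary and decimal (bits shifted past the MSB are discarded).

Shift left by 1: drop the top 1 bit(s), append 1 zero(s) on the right.
  1011001  ->  discard [1], keep [011001], append 0
= 0110010

Answer: 0110010 (50)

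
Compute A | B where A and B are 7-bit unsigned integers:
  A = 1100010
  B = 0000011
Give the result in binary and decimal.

Apply | to each column (1 where either bit is 1):
  1100010
| 0000011
---------
  1100011

Answer: 1100011 (99)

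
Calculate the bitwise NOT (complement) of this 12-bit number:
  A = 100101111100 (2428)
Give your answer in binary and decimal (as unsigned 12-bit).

Flip each bit (0->1, 1->0):
  100101111100
  011010000011

Answer: 011010000011 (1667)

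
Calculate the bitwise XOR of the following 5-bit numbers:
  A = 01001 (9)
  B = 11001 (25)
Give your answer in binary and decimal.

Apply ^ to each column (1 where bits differ):
  01001
^ 11001
-------
  10000

Answer: 10000 (16)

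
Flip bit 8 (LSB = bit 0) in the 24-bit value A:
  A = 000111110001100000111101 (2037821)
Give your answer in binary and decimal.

Mask = 1 << 8 = 000000000000000100000000
Bit 8 of A is 0; XOR with the mask flips it to 1.
  000111110001100000111101
^ 000000000000000100000000
--------------------------
  000111110001100100111101

Answer: 000111110001100100111101 (2038077)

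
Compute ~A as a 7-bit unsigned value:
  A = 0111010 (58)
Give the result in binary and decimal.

Flip each bit (0->1, 1->0):
  0111010
  1000101

Answer: 1000101 (69)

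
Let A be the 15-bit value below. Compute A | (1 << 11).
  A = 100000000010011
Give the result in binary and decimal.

Mask = 1 << 11 = 000100000000000
Bit 11 of A is 0, so OR-ing with the mask flips it to 1.
  100000000010011
| 000100000000000
-----------------
  100100000010011

Answer: 100100000010011 (18451)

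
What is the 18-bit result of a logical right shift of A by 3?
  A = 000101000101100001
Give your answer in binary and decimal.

Logical shift right by 3: drop the bottom 3 bit(s), prepend 3 zero(s) on the left.
  000101000101100001  ->  keep [000101000101100], discard [001], prepend 000
= 000000101000101100

Answer: 000000101000101100 (2604)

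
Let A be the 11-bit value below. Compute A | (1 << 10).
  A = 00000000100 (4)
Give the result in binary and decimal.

Mask = 1 << 10 = 10000000000
Bit 10 of A is 0, so OR-ing with the mask flips it to 1.
  00000000100
| 10000000000
-------------
  10000000100

Answer: 10000000100 (1028)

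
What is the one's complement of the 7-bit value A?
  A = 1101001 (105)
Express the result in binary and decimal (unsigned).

Flip each bit (0->1, 1->0):
  1101001
  0010110

Answer: 0010110 (22)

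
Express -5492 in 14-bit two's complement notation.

1. Binary of +5492:  01010101110100
2. Invert bits:     10101010001011
3. Add 1:           10101010001100

Answer: 10101010001100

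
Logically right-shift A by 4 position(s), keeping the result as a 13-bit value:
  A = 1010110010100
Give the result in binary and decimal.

Logical shift right by 4: drop the bottom 4 bit(s), prepend 4 zero(s) on the left.
  1010110010100  ->  keep [101011001], discard [0100], prepend 0000
= 0000101011001

Answer: 0000101011001 (345)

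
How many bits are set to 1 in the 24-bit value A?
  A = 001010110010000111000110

001010110010000111000110
1-bits at positions (from bit 0 = LSB): 1, 2, 6, 7, 8, 13, 16, 17, 19, 21
Count = 10

Answer: 10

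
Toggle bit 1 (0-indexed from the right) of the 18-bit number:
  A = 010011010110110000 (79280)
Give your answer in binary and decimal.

Mask = 1 << 1 = 000000000000000010
Bit 1 of A is 0; XOR with the mask flips it to 1.
  010011010110110000
^ 000000000000000010
--------------------
  010011010110110010

Answer: 010011010110110010 (79282)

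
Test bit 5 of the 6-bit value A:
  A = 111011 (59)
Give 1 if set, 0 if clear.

Bit 5 is the 6th from the right.
  111011
  ^
That bit is 1.

Answer: 1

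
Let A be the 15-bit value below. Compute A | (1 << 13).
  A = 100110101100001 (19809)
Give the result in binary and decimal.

Mask = 1 << 13 = 010000000000000
Bit 13 of A is 0, so OR-ing with the mask flips it to 1.
  100110101100001
| 010000000000000
-----------------
  110110101100001

Answer: 110110101100001 (28001)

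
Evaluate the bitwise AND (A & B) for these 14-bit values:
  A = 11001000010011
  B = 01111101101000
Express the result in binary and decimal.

Apply & to each column (1 only where both bits are 1):
  11001000010011
& 01111101101000
----------------
  01001000000000

Answer: 01001000000000 (4608)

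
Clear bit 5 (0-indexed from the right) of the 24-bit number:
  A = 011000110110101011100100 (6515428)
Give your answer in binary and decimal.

Mask = ~(1 << 5) = 111111111111111111011111
Bit 5 of A is 1, so AND-ing with the mask clears it to 0.
  011000110110101011100100
& 111111111111111111011111
--------------------------
  011000110110101011000100

Answer: 011000110110101011000100 (6515396)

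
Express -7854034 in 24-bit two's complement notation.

1. Binary of +7854034:  011101111101011111010010
2. Invert bits:     100010000010100000101101
3. Add 1:           100010000010100000101110

Answer: 100010000010100000101110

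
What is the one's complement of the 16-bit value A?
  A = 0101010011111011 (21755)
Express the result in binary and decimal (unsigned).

Flip each bit (0->1, 1->0):
  0101010011111011
  1010101100000100

Answer: 1010101100000100 (43780)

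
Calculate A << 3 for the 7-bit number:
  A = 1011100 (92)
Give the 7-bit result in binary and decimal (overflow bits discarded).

Shift left by 3: drop the top 3 bit(s), append 3 zero(s) on the right.
  1011100  ->  discard [101], keep [1100], append 000
= 1100000

Answer: 1100000 (96)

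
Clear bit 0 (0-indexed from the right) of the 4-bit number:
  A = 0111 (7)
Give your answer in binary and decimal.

Mask = ~(1 << 0) = 1110
Bit 0 of A is 1, so AND-ing with the mask clears it to 0.
  0111
& 1110
------
  0110

Answer: 0110 (6)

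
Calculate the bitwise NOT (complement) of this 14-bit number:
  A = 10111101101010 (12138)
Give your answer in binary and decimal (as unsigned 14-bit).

Flip each bit (0->1, 1->0):
  10111101101010
  01000010010101

Answer: 01000010010101 (4245)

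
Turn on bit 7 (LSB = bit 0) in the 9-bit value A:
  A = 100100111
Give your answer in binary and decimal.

Mask = 1 << 7 = 010000000
Bit 7 of A is 0, so OR-ing with the mask flips it to 1.
  100100111
| 010000000
-----------
  110100111

Answer: 110100111 (423)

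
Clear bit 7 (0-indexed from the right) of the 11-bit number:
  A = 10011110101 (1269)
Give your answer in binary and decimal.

Mask = ~(1 << 7) = 11101111111
Bit 7 of A is 1, so AND-ing with the mask clears it to 0.
  10011110101
& 11101111111
-------------
  10001110101

Answer: 10001110101 (1141)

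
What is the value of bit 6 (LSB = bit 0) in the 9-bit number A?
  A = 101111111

Bit 6 is the 7th from the right.
  101111111
    ^
That bit is 1.

Answer: 1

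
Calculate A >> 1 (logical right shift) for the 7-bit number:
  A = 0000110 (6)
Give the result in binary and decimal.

Logical shift right by 1: drop the bottom 1 bit(s), prepend 1 zero(s) on the left.
  0000110  ->  keep [000011], discard [0], prepend 0
= 0000011

Answer: 0000011 (3)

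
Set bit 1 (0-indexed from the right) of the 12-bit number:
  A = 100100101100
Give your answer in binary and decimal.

Mask = 1 << 1 = 000000000010
Bit 1 of A is 0, so OR-ing with the mask flips it to 1.
  100100101100
| 000000000010
--------------
  100100101110

Answer: 100100101110 (2350)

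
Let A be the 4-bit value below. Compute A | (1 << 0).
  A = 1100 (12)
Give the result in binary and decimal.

Mask = 1 << 0 = 0001
Bit 0 of A is 0, so OR-ing with the mask flips it to 1.
  1100
| 0001
------
  1101

Answer: 1101 (13)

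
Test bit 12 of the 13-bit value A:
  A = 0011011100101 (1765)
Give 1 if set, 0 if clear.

Bit 12 is the 13th from the right.
  0011011100101
  ^
That bit is 0.

Answer: 0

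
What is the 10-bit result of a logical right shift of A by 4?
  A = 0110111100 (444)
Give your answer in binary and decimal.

Logical shift right by 4: drop the bottom 4 bit(s), prepend 4 zero(s) on the left.
  0110111100  ->  keep [011011], discard [1100], prepend 0000
= 0000011011

Answer: 0000011011 (27)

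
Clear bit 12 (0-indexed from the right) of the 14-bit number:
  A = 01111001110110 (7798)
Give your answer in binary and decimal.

Mask = ~(1 << 12) = 10111111111111
Bit 12 of A is 1, so AND-ing with the mask clears it to 0.
  01111001110110
& 10111111111111
----------------
  00111001110110

Answer: 00111001110110 (3702)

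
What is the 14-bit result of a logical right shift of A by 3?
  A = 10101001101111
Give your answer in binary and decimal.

Logical shift right by 3: drop the bottom 3 bit(s), prepend 3 zero(s) on the left.
  10101001101111  ->  keep [10101001101], discard [111], prepend 000
= 00010101001101

Answer: 00010101001101 (1357)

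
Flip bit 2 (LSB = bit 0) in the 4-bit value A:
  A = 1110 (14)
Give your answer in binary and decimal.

Mask = 1 << 2 = 0100
Bit 2 of A is 1; XOR with the mask flips it to 0.
  1110
^ 0100
------
  1010

Answer: 1010 (10)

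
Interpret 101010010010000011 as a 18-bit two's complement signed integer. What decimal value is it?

MSB is 1, so the value is negative. Find the magnitude:
1. Invert bits:  010101101101111100
2. Add 1:        010101101101111101  = 88957
3. Apply sign:   -88957

Answer: -88957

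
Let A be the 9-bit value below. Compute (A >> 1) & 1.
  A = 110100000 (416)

Bit 1 is the 2nd from the right.
  110100000
         ^
That bit is 0.

Answer: 0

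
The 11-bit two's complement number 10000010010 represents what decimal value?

MSB is 1, so the value is negative. Find the magnitude:
1. Invert bits:  01111101101
2. Add 1:        01111101110  = 1006
3. Apply sign:   -1006

Answer: -1006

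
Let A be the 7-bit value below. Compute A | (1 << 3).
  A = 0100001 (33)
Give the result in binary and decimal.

Mask = 1 << 3 = 0001000
Bit 3 of A is 0, so OR-ing with the mask flips it to 1.
  0100001
| 0001000
---------
  0101001

Answer: 0101001 (41)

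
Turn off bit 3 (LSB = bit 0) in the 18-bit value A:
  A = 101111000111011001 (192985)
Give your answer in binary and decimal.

Mask = ~(1 << 3) = 111111111111110111
Bit 3 of A is 1, so AND-ing with the mask clears it to 0.
  101111000111011001
& 111111111111110111
--------------------
  101111000111010001

Answer: 101111000111010001 (192977)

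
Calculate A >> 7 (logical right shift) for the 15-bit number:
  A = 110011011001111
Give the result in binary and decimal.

Logical shift right by 7: drop the bottom 7 bit(s), prepend 7 zero(s) on the left.
  110011011001111  ->  keep [11001101], discard [1001111], prepend 0000000
= 000000011001101

Answer: 000000011001101 (205)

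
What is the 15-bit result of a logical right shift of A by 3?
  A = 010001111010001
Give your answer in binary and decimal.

Logical shift right by 3: drop the bottom 3 bit(s), prepend 3 zero(s) on the left.
  010001111010001  ->  keep [010001111010], discard [001], prepend 000
= 000010001111010

Answer: 000010001111010 (1146)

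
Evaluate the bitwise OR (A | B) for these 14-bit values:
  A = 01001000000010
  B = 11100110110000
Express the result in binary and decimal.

Apply | to each column (1 where either bit is 1):
  01001000000010
| 11100110110000
----------------
  11101110110010

Answer: 11101110110010 (15282)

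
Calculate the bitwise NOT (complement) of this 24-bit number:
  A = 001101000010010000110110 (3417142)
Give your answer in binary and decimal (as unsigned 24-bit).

Flip each bit (0->1, 1->0):
  001101000010010000110110
  110010111101101111001001

Answer: 110010111101101111001001 (13360073)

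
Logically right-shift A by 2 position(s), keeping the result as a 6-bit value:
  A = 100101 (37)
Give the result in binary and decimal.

Logical shift right by 2: drop the bottom 2 bit(s), prepend 2 zero(s) on the left.
  100101  ->  keep [1001], discard [01], prepend 00
= 001001

Answer: 001001 (9)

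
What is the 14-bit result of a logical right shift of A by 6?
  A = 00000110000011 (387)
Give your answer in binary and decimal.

Logical shift right by 6: drop the bottom 6 bit(s), prepend 6 zero(s) on the left.
  00000110000011  ->  keep [00000110], discard [000011], prepend 000000
= 00000000000110

Answer: 00000000000110 (6)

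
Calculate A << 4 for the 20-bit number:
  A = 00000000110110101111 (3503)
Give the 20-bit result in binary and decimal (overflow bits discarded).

Shift left by 4: drop the top 4 bit(s), append 4 zero(s) on the right.
  00000000110110101111  ->  discard [0000], keep [0000110110101111], append 0000
= 00001101101011110000

Answer: 00001101101011110000 (56048)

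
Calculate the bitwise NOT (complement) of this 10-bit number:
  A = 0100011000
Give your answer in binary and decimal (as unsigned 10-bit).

Flip each bit (0->1, 1->0):
  0100011000
  1011100111

Answer: 1011100111 (743)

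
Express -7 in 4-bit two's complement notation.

1. Binary of +7:  0111
2. Invert bits:     1000
3. Add 1:           1001

Answer: 1001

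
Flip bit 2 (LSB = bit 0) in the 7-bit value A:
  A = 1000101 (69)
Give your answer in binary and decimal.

Mask = 1 << 2 = 0000100
Bit 2 of A is 1; XOR with the mask flips it to 0.
  1000101
^ 0000100
---------
  1000001

Answer: 1000001 (65)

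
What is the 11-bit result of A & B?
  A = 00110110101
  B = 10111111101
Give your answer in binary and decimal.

Apply & to each column (1 only where both bits are 1):
  00110110101
& 10111111101
-------------
  00110110101

Answer: 00110110101 (437)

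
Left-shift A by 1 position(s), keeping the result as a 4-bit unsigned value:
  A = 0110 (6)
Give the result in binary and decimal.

Shift left by 1: drop the top 1 bit(s), append 1 zero(s) on the right.
  0110  ->  discard [0], keep [110], append 0
= 1100

Answer: 1100 (12)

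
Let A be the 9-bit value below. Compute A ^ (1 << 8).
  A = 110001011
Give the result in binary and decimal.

Mask = 1 << 8 = 100000000
Bit 8 of A is 1; XOR with the mask flips it to 0.
  110001011
^ 100000000
-----------
  010001011

Answer: 010001011 (139)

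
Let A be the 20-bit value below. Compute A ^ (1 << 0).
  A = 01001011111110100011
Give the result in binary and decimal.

Mask = 1 << 0 = 00000000000000000001
Bit 0 of A is 1; XOR with the mask flips it to 0.
  01001011111110100011
^ 00000000000000000001
----------------------
  01001011111110100010

Answer: 01001011111110100010 (311202)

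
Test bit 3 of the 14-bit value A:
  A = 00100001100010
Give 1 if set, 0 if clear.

Bit 3 is the 4th from the right.
  00100001100010
            ^
That bit is 0.

Answer: 0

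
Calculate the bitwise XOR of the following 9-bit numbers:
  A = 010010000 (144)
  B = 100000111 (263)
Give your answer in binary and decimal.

Apply ^ to each column (1 where bits differ):
  010010000
^ 100000111
-----------
  110010111

Answer: 110010111 (407)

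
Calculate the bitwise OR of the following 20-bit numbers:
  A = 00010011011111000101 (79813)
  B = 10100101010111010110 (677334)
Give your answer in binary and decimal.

Apply | to each column (1 where either bit is 1):
  00010011011111000101
| 10100101010111010110
----------------------
  10110111011111010111

Answer: 10110111011111010111 (751575)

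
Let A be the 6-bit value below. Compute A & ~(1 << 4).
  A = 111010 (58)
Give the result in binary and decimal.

Mask = ~(1 << 4) = 101111
Bit 4 of A is 1, so AND-ing with the mask clears it to 0.
  111010
& 101111
--------
  101010

Answer: 101010 (42)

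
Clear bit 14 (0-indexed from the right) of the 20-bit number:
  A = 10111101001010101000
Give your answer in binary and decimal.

Mask = ~(1 << 14) = 11111011111111111111
Bit 14 of A is 1, so AND-ing with the mask clears it to 0.
  10111101001010101000
& 11111011111111111111
----------------------
  10111001001010101000

Answer: 10111001001010101000 (758440)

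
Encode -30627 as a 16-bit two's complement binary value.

1. Binary of +30627:  0111011110100011
2. Invert bits:     1000100001011100
3. Add 1:           1000100001011101

Answer: 1000100001011101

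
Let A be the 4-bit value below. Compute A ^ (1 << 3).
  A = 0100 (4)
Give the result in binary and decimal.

Mask = 1 << 3 = 1000
Bit 3 of A is 0; XOR with the mask flips it to 1.
  0100
^ 1000
------
  1100

Answer: 1100 (12)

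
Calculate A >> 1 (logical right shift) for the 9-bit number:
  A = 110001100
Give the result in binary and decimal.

Logical shift right by 1: drop the bottom 1 bit(s), prepend 1 zero(s) on the left.
  110001100  ->  keep [11000110], discard [0], prepend 0
= 011000110

Answer: 011000110 (198)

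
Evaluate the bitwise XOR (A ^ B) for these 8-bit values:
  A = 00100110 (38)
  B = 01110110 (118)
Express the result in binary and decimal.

Apply ^ to each column (1 where bits differ):
  00100110
^ 01110110
----------
  01010000

Answer: 01010000 (80)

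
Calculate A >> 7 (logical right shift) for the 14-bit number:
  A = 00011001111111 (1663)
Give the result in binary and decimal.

Logical shift right by 7: drop the bottom 7 bit(s), prepend 7 zero(s) on the left.
  00011001111111  ->  keep [0001100], discard [1111111], prepend 0000000
= 00000000001100

Answer: 00000000001100 (12)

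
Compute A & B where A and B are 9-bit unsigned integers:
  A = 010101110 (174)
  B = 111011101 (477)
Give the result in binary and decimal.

Apply & to each column (1 only where both bits are 1):
  010101110
& 111011101
-----------
  010001100

Answer: 010001100 (140)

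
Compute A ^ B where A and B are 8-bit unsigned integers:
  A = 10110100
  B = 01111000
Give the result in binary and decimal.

Apply ^ to each column (1 where bits differ):
  10110100
^ 01111000
----------
  11001100

Answer: 11001100 (204)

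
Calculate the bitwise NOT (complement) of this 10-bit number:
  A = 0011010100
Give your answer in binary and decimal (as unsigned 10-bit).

Flip each bit (0->1, 1->0):
  0011010100
  1100101011

Answer: 1100101011 (811)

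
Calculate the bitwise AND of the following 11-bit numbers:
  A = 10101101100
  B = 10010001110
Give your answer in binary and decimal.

Apply & to each column (1 only where both bits are 1):
  10101101100
& 10010001110
-------------
  10000001100

Answer: 10000001100 (1036)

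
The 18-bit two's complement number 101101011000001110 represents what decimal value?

MSB is 1, so the value is negative. Find the magnitude:
1. Invert bits:  010010100111110001
2. Add 1:        010010100111110010  = 76274
3. Apply sign:   -76274

Answer: -76274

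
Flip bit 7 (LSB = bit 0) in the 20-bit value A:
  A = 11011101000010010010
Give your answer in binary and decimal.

Mask = 1 << 7 = 00000000000010000000
Bit 7 of A is 1; XOR with the mask flips it to 0.
  11011101000010010010
^ 00000000000010000000
----------------------
  11011101000000010010

Answer: 11011101000000010010 (905234)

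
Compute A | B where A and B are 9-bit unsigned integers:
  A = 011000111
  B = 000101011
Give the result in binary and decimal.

Apply | to each column (1 where either bit is 1):
  011000111
| 000101011
-----------
  011101111

Answer: 011101111 (239)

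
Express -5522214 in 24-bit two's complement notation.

1. Binary of +5522214:  010101000100001100100110
2. Invert bits:     101010111011110011011001
3. Add 1:           101010111011110011011010

Answer: 101010111011110011011010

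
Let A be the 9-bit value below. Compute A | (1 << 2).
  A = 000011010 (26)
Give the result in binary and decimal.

Mask = 1 << 2 = 000000100
Bit 2 of A is 0, so OR-ing with the mask flips it to 1.
  000011010
| 000000100
-----------
  000011110

Answer: 000011110 (30)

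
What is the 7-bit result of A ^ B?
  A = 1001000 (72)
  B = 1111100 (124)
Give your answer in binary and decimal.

Apply ^ to each column (1 where bits differ):
  1001000
^ 1111100
---------
  0110100

Answer: 0110100 (52)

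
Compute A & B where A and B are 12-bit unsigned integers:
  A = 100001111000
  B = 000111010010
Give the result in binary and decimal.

Apply & to each column (1 only where both bits are 1):
  100001111000
& 000111010010
--------------
  000001010000

Answer: 000001010000 (80)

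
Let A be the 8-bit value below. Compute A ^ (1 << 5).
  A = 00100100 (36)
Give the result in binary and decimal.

Mask = 1 << 5 = 00100000
Bit 5 of A is 1; XOR with the mask flips it to 0.
  00100100
^ 00100000
----------
  00000100

Answer: 00000100 (4)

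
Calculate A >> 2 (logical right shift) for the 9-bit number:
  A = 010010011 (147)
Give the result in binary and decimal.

Logical shift right by 2: drop the bottom 2 bit(s), prepend 2 zero(s) on the left.
  010010011  ->  keep [0100100], discard [11], prepend 00
= 000100100

Answer: 000100100 (36)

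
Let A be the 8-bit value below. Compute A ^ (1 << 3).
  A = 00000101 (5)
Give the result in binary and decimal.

Mask = 1 << 3 = 00001000
Bit 3 of A is 0; XOR with the mask flips it to 1.
  00000101
^ 00001000
----------
  00001101

Answer: 00001101 (13)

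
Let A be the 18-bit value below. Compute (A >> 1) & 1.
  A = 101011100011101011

Bit 1 is the 2nd from the right.
  101011100011101011
                  ^
That bit is 1.

Answer: 1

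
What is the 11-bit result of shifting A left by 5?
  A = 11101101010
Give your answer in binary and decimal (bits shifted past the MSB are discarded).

Shift left by 5: drop the top 5 bit(s), append 5 zero(s) on the right.
  11101101010  ->  discard [11101], keep [101010], append 00000
= 10101000000

Answer: 10101000000 (1344)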